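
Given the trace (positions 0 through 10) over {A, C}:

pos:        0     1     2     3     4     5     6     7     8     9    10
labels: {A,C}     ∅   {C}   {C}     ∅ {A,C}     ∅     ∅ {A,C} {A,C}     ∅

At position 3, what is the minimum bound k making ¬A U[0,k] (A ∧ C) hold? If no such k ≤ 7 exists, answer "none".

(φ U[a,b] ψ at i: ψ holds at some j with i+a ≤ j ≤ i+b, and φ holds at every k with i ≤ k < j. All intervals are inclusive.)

2

Need earliest j ≥ 3 with (A ∧ C), and ¬A at every k in [3,j-1].
  j=3: rhs fails.
  j=4: rhs fails.
  j=5: rhs holds; lhs holds on [3,4]. k = 2.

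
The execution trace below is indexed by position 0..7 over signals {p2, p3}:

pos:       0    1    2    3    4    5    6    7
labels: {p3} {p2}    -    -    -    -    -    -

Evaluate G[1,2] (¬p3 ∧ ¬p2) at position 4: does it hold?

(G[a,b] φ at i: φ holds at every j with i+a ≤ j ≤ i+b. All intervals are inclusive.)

Check (¬p3 ∧ ¬p2) at every j in [5,6]:
  j=5: true
  j=6: true
All positions satisfy it → formula holds.

Holds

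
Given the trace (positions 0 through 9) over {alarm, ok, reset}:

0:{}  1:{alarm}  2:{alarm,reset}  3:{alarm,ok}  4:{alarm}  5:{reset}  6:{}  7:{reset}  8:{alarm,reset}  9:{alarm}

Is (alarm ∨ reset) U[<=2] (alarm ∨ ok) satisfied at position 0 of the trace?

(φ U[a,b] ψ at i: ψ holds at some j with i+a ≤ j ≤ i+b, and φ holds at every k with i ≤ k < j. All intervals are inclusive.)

False

Need some j in [0,2] with (alarm ∨ ok), and (alarm ∨ reset) at every k in [0,j-1].
  j=0: (alarm ∨ ok) false.
  j=1: (alarm ∨ ok) holds, but (alarm ∨ reset) fails at k=0 → not this j.
  j=2: (alarm ∨ ok) holds, but (alarm ∨ reset) fails at k=0 → not this j.
No j in the window works → until fails.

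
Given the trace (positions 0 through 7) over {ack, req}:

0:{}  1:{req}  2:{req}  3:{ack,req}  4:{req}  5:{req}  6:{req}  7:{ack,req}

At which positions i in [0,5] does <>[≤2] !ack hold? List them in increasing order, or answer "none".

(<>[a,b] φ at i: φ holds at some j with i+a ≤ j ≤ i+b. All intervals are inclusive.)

0, 1, 2, 3, 4, 5

Evaluate at each i in [0,5]:
  i=0: ✓ (witness j=0)
  i=1: ✓ (witness j=1)
  i=2: ✓ (witness j=2)
  i=3: ✓ (witness j=4)
  i=4: ✓ (witness j=4)
  i=5: ✓ (witness j=5)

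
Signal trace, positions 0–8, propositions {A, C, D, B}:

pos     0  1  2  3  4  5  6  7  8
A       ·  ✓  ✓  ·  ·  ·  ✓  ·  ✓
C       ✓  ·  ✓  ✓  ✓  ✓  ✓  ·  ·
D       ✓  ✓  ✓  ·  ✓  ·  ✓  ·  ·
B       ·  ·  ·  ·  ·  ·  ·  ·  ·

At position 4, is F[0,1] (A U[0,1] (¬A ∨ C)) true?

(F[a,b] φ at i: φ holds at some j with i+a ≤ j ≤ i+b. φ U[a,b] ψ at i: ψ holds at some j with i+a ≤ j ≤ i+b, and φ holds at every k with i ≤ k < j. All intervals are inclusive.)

True

Check (A U[0,1] (¬A ∨ C)) at each j in [4,5]:
  j=4: holds
  j=5: holds
Found at j=4 → formula holds.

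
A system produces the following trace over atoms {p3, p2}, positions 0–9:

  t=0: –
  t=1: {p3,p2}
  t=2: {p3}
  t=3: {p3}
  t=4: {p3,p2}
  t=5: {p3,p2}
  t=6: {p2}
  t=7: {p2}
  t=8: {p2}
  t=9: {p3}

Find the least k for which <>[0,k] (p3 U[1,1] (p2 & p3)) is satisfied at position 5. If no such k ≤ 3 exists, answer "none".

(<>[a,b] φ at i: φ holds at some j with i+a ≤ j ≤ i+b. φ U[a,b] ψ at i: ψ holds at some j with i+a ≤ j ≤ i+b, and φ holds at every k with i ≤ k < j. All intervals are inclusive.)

none

Scan j = 5,6,… for (p3 U[1,1] (p2 & p3)):
  j=5: fails
  j=6: fails
  j=7: fails
  j=8: fails
No j in [5,8] satisfies it → none.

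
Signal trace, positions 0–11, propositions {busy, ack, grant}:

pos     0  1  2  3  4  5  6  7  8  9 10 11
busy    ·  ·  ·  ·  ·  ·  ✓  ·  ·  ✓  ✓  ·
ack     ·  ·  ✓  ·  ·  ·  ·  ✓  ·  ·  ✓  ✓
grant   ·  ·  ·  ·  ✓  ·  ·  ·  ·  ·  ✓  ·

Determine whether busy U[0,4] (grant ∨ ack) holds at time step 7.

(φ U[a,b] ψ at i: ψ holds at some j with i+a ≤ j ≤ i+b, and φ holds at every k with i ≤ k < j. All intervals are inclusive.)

Need some j in [7,11] with (grant ∨ ack), and busy at every k in [7,j-1].
  j=7: (grant ∨ ack) holds; no prefix to check → satisfied.

Holds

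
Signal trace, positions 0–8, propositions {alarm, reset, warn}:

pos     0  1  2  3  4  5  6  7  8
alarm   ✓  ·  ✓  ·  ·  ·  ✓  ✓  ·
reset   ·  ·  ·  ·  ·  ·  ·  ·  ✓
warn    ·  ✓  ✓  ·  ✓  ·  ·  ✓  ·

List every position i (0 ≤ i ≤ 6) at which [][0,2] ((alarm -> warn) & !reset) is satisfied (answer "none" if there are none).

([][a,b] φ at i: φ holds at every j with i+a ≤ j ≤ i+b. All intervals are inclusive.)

1, 2, 3

Evaluate at each i in [0,6]:
  i=0: ✗ (fails at j=0)
  i=1: ✓ (all of [1,3])
  i=2: ✓ (all of [2,4])
  i=3: ✓ (all of [3,5])
  i=4: ✗ (fails at j=6)
  i=5: ✗ (fails at j=6)
  i=6: ✗ (fails at j=6)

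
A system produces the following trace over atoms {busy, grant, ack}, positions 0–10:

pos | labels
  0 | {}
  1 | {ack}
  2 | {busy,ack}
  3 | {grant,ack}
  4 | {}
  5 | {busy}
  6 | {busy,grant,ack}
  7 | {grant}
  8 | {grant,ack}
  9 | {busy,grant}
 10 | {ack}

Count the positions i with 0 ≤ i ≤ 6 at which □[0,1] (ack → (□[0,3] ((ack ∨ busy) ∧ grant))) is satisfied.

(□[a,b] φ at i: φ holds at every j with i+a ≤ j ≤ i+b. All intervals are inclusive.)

1

Evaluate at each i in [0,6]:
  i=0: ✗ (fails at j=1)
  i=1: ✗ (fails at j=1)
  i=2: ✗ (fails at j=2)
  i=3: ✗ (fails at j=3)
  i=4: ✓ (all of [4,5])
  i=5: ✗ (fails at j=6)
  i=6: ✗ (fails at j=6)
Positions where it holds: {4} → 1.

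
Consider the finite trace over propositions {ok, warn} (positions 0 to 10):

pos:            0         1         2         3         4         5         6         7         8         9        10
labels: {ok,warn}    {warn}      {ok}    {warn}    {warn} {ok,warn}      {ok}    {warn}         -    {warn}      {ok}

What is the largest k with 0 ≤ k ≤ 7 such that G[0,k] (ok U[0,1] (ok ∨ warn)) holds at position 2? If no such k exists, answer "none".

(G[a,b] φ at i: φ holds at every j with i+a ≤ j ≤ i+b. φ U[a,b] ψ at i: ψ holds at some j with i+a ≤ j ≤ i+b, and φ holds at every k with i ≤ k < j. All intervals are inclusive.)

5

(ok U[0,1] (ok ∨ warn)) must hold from j=2 onward; find where it first fails.
  j=2: holds
  j=3: holds
  j=4: holds
  j=5: holds
  j=6: holds
  j=7: holds
  j=8: fails
Holds on [2,7], so largest k = 5.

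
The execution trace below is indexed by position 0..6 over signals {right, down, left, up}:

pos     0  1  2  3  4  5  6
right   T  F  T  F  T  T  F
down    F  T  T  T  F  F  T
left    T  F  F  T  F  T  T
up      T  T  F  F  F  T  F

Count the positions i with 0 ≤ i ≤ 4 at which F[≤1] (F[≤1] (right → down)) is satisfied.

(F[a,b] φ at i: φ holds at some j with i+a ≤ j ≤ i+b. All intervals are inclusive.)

5

Evaluate at each i in [0,4]:
  i=0: ✓ (witness j=0)
  i=1: ✓ (witness j=1)
  i=2: ✓ (witness j=2)
  i=3: ✓ (witness j=3)
  i=4: ✓ (witness j=5)
Positions where it holds: {0, 1, 2, 3, 4} → 5.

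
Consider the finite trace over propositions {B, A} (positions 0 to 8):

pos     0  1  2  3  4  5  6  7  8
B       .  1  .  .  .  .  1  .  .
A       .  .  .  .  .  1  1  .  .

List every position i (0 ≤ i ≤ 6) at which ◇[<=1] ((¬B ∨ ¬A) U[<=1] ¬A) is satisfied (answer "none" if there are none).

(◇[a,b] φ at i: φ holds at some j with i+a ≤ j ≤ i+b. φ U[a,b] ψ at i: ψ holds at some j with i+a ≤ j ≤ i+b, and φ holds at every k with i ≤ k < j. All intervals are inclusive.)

0, 1, 2, 3, 4, 6

Evaluate at each i in [0,6]:
  i=0: ✓ (witness j=0)
  i=1: ✓ (witness j=1)
  i=2: ✓ (witness j=2)
  i=3: ✓ (witness j=3)
  i=4: ✓ (witness j=4)
  i=5: ✗ (none in [5,6])
  i=6: ✓ (witness j=7)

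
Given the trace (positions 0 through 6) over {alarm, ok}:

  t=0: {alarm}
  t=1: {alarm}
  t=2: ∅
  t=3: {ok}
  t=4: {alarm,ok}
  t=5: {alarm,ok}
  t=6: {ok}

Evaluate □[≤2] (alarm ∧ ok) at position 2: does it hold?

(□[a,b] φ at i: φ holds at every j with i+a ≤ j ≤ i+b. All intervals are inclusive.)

False

Check (alarm ∧ ok) at every j in [2,4]:
  j=2: false
  j=3: false
  j=4: true
Fails at j=2 → formula fails.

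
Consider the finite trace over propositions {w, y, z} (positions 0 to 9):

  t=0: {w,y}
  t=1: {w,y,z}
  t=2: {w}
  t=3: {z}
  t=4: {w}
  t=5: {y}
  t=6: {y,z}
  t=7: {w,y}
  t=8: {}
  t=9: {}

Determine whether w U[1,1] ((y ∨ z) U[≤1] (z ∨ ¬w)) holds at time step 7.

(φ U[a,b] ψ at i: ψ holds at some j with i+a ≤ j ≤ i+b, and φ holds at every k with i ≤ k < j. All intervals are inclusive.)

Yes

Need some j in [8,8] with ((y ∨ z) U[≤1] (z ∨ ¬w)), and w at every k in [7,j-1].
  j=8: ((y ∨ z) U[≤1] (z ∨ ¬w)) holds; w holds at every k in [7,7] → satisfied.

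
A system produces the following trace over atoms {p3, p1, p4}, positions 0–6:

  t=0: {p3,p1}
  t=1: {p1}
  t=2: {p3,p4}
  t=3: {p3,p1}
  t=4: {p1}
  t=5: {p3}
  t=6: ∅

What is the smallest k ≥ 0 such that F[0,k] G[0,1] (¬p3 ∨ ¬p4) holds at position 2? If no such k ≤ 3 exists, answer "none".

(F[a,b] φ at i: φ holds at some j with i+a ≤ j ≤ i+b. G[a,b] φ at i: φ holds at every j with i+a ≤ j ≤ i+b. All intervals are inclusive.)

Scan j = 2,3,… for G[0,1] (¬p3 ∨ ¬p4):
  j=2: fails
  j=3: holds
First hit at j=3, so smallest k = 3-2 = 1.

1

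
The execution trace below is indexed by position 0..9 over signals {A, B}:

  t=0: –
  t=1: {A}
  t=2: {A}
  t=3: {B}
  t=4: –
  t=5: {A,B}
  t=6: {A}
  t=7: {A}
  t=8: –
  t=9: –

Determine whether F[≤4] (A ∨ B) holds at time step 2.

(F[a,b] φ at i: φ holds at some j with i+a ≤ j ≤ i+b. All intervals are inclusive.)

Check (A ∨ B) at each j in [2,6]:
  j=2: true
  j=3: true
  j=4: false
  j=5: true
  j=6: true
Found at j=2 → formula holds.

Yes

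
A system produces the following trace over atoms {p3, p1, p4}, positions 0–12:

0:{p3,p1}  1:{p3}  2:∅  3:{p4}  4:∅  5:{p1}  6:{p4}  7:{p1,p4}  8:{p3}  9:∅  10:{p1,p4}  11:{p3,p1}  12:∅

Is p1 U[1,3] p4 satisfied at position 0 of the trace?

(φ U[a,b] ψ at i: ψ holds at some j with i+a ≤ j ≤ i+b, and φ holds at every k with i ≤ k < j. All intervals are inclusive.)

No

Need some j in [1,3] with p4, and p1 at every k in [0,j-1].
  j=1: p4 false.
  j=2: p4 false.
  j=3: p4 holds, but p1 fails at k=1 → not this j.
No j in the window works → until fails.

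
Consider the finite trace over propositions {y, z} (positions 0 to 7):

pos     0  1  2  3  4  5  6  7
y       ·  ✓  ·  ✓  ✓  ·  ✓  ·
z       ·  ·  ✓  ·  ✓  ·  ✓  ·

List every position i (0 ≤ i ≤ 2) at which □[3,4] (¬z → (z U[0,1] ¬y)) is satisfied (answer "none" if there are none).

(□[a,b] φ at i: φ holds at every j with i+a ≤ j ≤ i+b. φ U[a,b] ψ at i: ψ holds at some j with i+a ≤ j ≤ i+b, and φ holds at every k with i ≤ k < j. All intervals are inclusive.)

1, 2

Evaluate at each i in [0,2]:
  i=0: ✗ (fails at j=3)
  i=1: ✓ (all of [4,5])
  i=2: ✓ (all of [5,6])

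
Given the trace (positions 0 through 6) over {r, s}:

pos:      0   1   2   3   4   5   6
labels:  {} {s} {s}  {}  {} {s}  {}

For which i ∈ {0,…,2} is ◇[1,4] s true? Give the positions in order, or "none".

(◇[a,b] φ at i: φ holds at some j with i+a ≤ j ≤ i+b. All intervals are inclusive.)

0, 1, 2

Evaluate at each i in [0,2]:
  i=0: ✓ (witness j=1)
  i=1: ✓ (witness j=2)
  i=2: ✓ (witness j=5)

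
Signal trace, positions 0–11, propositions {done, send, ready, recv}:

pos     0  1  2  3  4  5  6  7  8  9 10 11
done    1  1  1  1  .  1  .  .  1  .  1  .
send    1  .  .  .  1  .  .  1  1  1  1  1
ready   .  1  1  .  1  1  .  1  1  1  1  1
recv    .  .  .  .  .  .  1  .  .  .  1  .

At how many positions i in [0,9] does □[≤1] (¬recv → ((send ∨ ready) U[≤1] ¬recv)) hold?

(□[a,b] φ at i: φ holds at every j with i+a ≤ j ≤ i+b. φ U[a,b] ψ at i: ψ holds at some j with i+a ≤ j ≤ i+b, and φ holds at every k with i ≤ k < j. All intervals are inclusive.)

Evaluate at each i in [0,9]:
  i=0: ✓ (all of [0,1])
  i=1: ✓ (all of [1,2])
  i=2: ✓ (all of [2,3])
  i=3: ✓ (all of [3,4])
  i=4: ✓ (all of [4,5])
  i=5: ✓ (all of [5,6])
  i=6: ✓ (all of [6,7])
  i=7: ✓ (all of [7,8])
  i=8: ✓ (all of [8,9])
  i=9: ✓ (all of [9,10])
Positions where it holds: {0, 1, 2, 3, 4, 5, 6, 7, 8, 9} → 10.

10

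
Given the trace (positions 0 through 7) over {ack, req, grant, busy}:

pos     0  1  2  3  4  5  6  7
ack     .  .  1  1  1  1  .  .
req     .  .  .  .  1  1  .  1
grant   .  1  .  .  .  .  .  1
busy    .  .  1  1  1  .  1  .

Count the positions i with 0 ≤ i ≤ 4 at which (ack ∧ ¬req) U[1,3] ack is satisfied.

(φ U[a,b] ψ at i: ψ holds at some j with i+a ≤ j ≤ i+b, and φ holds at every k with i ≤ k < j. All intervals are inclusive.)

2

Evaluate at each i in [0,4]:
  i=0: ✗ (lhs fails at k=0 before rhs at j=2)
  i=1: ✗ (lhs fails at k=1 before rhs at j=2)
  i=2: ✓ (rhs at j=3; lhs holds on [2,2])
  i=3: ✓ (rhs at j=4; lhs holds on [3,3])
  i=4: ✗ (lhs fails at k=4 before rhs at j=5)
Positions where it holds: {2, 3} → 2.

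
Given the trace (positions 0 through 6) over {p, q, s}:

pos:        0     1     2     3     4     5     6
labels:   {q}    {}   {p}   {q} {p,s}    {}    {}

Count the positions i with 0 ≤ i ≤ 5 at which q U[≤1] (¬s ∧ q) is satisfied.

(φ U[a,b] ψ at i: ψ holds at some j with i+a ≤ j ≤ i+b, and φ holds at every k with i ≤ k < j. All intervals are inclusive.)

2

Evaluate at each i in [0,5]:
  i=0: ✓ (rhs at j=0)
  i=1: ✗ (no rhs in [1,2])
  i=2: ✗ (lhs fails at k=2 before rhs at j=3)
  i=3: ✓ (rhs at j=3)
  i=4: ✗ (no rhs in [4,5])
  i=5: ✗ (no rhs in [5,6])
Positions where it holds: {0, 3} → 2.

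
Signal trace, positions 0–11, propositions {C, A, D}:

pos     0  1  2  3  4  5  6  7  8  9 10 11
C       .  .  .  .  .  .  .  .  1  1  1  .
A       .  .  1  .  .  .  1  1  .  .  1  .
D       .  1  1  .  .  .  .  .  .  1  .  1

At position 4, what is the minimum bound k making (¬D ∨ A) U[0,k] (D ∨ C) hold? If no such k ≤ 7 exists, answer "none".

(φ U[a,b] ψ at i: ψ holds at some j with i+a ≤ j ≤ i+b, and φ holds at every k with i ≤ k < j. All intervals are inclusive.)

4

Need earliest j ≥ 4 with (D ∨ C), and (¬D ∨ A) at every k in [4,j-1].
  j=4: rhs fails.
  j=5: rhs fails.
  j=6: rhs fails.
  j=7: rhs fails.
  j=8: rhs holds; lhs holds on [4,7]. k = 4.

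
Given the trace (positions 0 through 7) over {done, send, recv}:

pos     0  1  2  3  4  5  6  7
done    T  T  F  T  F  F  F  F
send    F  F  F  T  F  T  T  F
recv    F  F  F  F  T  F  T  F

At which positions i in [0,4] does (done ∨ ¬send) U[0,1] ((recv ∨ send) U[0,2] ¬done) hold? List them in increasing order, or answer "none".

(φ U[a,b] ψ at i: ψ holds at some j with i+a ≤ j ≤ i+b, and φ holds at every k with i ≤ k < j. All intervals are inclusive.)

1, 2, 3, 4

Evaluate at each i in [0,4]:
  i=0: ✗ (no rhs in [0,1])
  i=1: ✓ (rhs at j=2; lhs holds on [1,1])
  i=2: ✓ (rhs at j=2)
  i=3: ✓ (rhs at j=3)
  i=4: ✓ (rhs at j=4)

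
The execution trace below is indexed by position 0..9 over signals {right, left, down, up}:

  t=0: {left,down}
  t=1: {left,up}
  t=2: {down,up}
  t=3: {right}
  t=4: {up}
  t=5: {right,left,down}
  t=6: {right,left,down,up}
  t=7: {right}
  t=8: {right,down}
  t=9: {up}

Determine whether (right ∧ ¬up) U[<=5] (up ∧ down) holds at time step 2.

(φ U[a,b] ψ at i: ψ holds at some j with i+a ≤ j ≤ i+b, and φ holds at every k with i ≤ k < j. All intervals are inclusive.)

Need some j in [2,7] with (up ∧ down), and (right ∧ ¬up) at every k in [2,j-1].
  j=2: (up ∧ down) holds; no prefix to check → satisfied.

True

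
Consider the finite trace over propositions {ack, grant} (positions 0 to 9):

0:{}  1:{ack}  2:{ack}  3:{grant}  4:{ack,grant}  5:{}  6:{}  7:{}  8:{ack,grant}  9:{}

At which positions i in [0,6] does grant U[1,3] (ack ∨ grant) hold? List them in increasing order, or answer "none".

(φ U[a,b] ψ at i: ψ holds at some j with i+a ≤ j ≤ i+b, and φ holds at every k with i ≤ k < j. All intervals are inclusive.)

3

Evaluate at each i in [0,6]:
  i=0: ✗ (lhs fails at k=0 before rhs at j=1)
  i=1: ✗ (lhs fails at k=1 before rhs at j=2)
  i=2: ✗ (lhs fails at k=2 before rhs at j=3)
  i=3: ✓ (rhs at j=4; lhs holds on [3,3])
  i=4: ✗ (no rhs in [5,7])
  i=5: ✗ (lhs fails at k=5 before rhs at j=8)
  i=6: ✗ (lhs fails at k=6 before rhs at j=8)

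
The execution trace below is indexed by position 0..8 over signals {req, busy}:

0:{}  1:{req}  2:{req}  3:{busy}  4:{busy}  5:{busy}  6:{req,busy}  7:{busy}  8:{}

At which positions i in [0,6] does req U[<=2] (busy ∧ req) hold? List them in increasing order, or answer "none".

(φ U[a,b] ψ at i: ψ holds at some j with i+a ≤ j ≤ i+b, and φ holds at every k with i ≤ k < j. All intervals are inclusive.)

Evaluate at each i in [0,6]:
  i=0: ✗ (no rhs in [0,2])
  i=1: ✗ (no rhs in [1,3])
  i=2: ✗ (no rhs in [2,4])
  i=3: ✗ (no rhs in [3,5])
  i=4: ✗ (lhs fails at k=4 before rhs at j=6)
  i=5: ✗ (lhs fails at k=5 before rhs at j=6)
  i=6: ✓ (rhs at j=6)

6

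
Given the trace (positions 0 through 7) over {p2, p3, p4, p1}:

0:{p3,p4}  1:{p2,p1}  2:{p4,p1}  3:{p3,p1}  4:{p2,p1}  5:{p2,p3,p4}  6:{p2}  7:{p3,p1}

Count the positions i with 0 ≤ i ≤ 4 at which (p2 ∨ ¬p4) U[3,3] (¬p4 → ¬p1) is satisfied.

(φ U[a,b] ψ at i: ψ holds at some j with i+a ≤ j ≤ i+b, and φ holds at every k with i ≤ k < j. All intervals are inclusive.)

Evaluate at each i in [0,4]:
  i=0: ✗ (no rhs in [3,3])
  i=1: ✗ (no rhs in [4,4])
  i=2: ✗ (lhs fails at k=2 before rhs at j=5)
  i=3: ✓ (rhs at j=6; lhs holds on [3,5])
  i=4: ✗ (no rhs in [7,7])
Positions where it holds: {3} → 1.

1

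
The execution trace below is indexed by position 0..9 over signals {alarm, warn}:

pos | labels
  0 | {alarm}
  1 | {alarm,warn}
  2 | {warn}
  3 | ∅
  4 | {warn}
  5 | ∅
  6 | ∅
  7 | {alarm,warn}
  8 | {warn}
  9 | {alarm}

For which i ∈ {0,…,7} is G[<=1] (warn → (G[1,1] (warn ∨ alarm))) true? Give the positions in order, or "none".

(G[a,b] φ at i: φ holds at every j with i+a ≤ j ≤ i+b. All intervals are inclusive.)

0, 5, 6, 7

Evaluate at each i in [0,7]:
  i=0: ✓ (all of [0,1])
  i=1: ✗ (fails at j=2)
  i=2: ✗ (fails at j=2)
  i=3: ✗ (fails at j=4)
  i=4: ✗ (fails at j=4)
  i=5: ✓ (all of [5,6])
  i=6: ✓ (all of [6,7])
  i=7: ✓ (all of [7,8])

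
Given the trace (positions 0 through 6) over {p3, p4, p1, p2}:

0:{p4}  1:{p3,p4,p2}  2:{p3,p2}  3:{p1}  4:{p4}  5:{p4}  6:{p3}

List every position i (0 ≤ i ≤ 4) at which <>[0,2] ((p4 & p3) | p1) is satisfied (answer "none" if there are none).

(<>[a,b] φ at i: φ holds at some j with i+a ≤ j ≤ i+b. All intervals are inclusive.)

Evaluate at each i in [0,4]:
  i=0: ✓ (witness j=1)
  i=1: ✓ (witness j=1)
  i=2: ✓ (witness j=3)
  i=3: ✓ (witness j=3)
  i=4: ✗ (none in [4,6])

0, 1, 2, 3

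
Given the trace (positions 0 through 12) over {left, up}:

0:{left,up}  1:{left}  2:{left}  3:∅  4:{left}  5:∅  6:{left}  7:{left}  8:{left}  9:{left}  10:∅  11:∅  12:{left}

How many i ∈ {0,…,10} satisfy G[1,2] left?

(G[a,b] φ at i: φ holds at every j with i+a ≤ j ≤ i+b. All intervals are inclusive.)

Evaluate at each i in [0,10]:
  i=0: ✓ (all of [1,2])
  i=1: ✗ (fails at j=3)
  i=2: ✗ (fails at j=3)
  i=3: ✗ (fails at j=5)
  i=4: ✗ (fails at j=5)
  i=5: ✓ (all of [6,7])
  i=6: ✓ (all of [7,8])
  i=7: ✓ (all of [8,9])
  i=8: ✗ (fails at j=10)
  i=9: ✗ (fails at j=10)
  i=10: ✗ (fails at j=11)
Positions where it holds: {0, 5, 6, 7} → 4.

4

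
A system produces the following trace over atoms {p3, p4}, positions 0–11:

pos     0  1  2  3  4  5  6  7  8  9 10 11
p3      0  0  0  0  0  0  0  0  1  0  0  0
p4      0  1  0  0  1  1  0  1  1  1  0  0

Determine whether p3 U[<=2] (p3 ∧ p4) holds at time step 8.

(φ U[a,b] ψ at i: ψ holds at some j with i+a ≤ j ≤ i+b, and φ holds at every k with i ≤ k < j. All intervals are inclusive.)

True

Need some j in [8,10] with (p3 ∧ p4), and p3 at every k in [8,j-1].
  j=8: (p3 ∧ p4) holds; no prefix to check → satisfied.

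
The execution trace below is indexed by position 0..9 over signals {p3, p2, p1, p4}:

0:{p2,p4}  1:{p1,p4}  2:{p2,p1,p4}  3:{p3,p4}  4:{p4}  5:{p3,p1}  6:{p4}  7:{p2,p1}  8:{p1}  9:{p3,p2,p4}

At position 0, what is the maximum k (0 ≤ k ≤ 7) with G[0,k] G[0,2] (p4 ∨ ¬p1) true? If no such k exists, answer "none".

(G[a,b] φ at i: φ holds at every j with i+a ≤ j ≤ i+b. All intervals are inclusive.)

G[0,2] (p4 ∨ ¬p1) must hold from j=0 onward; find where it first fails.
  j=0: holds
  j=1: holds
  j=2: holds
  j=3: fails
Holds on [0,2], so largest k = 2.

2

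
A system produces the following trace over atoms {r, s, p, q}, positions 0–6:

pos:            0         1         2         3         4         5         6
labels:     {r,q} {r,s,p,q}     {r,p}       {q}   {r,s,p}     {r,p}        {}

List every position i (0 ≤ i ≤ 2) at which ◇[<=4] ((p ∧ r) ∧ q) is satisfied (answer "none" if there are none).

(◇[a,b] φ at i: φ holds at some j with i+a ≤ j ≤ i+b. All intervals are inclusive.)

0, 1

Evaluate at each i in [0,2]:
  i=0: ✓ (witness j=1)
  i=1: ✓ (witness j=1)
  i=2: ✗ (none in [2,6])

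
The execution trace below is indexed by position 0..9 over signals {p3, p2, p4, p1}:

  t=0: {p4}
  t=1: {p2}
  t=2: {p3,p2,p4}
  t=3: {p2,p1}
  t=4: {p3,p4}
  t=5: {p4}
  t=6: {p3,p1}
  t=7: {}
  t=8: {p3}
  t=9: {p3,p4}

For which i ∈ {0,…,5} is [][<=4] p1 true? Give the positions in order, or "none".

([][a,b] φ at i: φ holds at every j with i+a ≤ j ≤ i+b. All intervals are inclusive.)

none

Evaluate at each i in [0,5]:
  i=0: ✗ (fails at j=0)
  i=1: ✗ (fails at j=1)
  i=2: ✗ (fails at j=2)
  i=3: ✗ (fails at j=4)
  i=4: ✗ (fails at j=4)
  i=5: ✗ (fails at j=5)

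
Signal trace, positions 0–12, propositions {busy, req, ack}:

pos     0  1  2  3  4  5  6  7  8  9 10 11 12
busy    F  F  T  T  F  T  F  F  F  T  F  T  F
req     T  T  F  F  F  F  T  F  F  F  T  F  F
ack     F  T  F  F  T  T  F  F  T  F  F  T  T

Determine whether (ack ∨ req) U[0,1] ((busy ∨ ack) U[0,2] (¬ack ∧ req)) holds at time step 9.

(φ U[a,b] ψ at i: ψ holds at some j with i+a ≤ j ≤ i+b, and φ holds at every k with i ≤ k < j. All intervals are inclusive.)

Yes

Need some j in [9,10] with ((busy ∨ ack) U[0,2] (¬ack ∧ req)), and (ack ∨ req) at every k in [9,j-1].
  j=9: ((busy ∨ ack) U[0,2] (¬ack ∧ req)) holds; no prefix to check → satisfied.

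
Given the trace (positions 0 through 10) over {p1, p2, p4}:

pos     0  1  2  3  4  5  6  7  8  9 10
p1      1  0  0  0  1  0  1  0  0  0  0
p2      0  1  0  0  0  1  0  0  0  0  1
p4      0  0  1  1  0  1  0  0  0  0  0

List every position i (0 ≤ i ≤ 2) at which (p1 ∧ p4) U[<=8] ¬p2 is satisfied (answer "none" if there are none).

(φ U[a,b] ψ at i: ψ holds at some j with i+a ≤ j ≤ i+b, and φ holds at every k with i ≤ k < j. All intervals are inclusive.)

Evaluate at each i in [0,2]:
  i=0: ✓ (rhs at j=0)
  i=1: ✗ (lhs fails at k=1 before rhs at j=2)
  i=2: ✓ (rhs at j=2)

0, 2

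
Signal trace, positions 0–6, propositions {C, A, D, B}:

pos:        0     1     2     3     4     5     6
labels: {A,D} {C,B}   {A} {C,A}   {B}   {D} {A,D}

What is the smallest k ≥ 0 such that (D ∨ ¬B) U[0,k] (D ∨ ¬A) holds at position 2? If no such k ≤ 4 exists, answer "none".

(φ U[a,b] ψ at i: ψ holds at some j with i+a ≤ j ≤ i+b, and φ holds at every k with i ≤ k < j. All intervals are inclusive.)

2

Need earliest j ≥ 2 with (D ∨ ¬A), and (D ∨ ¬B) at every k in [2,j-1].
  j=2: rhs fails.
  j=3: rhs fails.
  j=4: rhs holds; lhs holds on [2,3]. k = 2.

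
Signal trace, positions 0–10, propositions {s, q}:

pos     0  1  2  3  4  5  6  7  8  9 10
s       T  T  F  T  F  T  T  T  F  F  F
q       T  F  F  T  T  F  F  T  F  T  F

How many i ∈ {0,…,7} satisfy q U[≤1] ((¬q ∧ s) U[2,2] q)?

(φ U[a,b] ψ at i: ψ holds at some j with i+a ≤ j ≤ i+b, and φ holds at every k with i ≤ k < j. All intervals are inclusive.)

2

Evaluate at each i in [0,7]:
  i=0: ✗ (no rhs in [0,1])
  i=1: ✗ (no rhs in [1,2])
  i=2: ✗ (no rhs in [2,3])
  i=3: ✗ (no rhs in [3,4])
  i=4: ✓ (rhs at j=5; lhs holds on [4,4])
  i=5: ✓ (rhs at j=5)
  i=6: ✗ (no rhs in [6,7])
  i=7: ✗ (no rhs in [7,8])
Positions where it holds: {4, 5} → 2.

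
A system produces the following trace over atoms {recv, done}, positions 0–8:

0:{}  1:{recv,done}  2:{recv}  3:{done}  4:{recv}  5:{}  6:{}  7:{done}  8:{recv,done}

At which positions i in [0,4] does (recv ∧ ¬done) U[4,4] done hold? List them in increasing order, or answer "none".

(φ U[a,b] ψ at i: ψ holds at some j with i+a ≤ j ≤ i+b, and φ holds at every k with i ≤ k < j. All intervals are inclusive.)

Evaluate at each i in [0,4]:
  i=0: ✗ (no rhs in [4,4])
  i=1: ✗ (no rhs in [5,5])
  i=2: ✗ (no rhs in [6,6])
  i=3: ✗ (lhs fails at k=3 before rhs at j=7)
  i=4: ✗ (lhs fails at k=5 before rhs at j=8)

none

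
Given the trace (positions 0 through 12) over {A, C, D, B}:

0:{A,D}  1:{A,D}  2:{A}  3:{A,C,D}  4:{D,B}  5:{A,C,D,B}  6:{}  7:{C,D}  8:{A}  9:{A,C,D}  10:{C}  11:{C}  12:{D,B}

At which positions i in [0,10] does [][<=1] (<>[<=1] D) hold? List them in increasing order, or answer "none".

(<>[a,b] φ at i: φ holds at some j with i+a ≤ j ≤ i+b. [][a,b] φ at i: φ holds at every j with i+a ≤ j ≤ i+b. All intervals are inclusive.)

Evaluate at each i in [0,10]:
  i=0: ✓ (all of [0,1])
  i=1: ✓ (all of [1,2])
  i=2: ✓ (all of [2,3])
  i=3: ✓ (all of [3,4])
  i=4: ✓ (all of [4,5])
  i=5: ✓ (all of [5,6])
  i=6: ✓ (all of [6,7])
  i=7: ✓ (all of [7,8])
  i=8: ✓ (all of [8,9])
  i=9: ✗ (fails at j=10)
  i=10: ✗ (fails at j=10)

0, 1, 2, 3, 4, 5, 6, 7, 8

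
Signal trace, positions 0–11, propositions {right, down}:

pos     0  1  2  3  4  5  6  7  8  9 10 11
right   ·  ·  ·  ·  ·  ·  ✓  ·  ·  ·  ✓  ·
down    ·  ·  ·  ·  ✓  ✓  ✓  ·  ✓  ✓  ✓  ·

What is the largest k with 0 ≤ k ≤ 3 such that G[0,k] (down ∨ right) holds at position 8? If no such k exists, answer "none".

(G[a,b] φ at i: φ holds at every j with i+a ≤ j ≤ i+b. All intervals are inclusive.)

2

(down ∨ right) must hold from j=8 onward; find where it first fails.
  j=8: holds
  j=9: holds
  j=10: holds
  j=11: fails
Holds on [8,10], so largest k = 2.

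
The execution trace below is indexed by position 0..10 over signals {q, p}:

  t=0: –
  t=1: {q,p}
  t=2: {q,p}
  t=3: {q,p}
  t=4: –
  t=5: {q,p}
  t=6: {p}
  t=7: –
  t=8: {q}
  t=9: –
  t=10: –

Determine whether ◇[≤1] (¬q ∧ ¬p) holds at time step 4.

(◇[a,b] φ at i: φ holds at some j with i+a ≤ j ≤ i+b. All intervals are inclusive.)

Check (¬q ∧ ¬p) at each j in [4,5]:
  j=4: true
  j=5: false
Found at j=4 → formula holds.

Yes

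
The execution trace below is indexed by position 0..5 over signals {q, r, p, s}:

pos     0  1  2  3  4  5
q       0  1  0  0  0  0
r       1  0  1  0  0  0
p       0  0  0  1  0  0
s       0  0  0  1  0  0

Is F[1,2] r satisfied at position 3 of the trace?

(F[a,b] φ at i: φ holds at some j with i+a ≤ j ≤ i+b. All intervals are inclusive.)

No

Check r at each j in [4,5]:
  j=4: false
  j=5: false
No position in the window satisfies it → formula fails.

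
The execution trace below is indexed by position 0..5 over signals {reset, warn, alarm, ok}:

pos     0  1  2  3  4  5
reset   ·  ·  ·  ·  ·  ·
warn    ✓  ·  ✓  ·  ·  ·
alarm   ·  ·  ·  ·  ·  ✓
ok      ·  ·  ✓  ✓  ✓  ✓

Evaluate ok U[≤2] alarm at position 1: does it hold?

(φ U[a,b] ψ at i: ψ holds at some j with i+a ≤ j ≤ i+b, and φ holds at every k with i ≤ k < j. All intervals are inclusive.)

False

Need some j in [1,3] with alarm, and ok at every k in [1,j-1].
  j=1: alarm false.
  j=2: alarm false.
  j=3: alarm false.
No j in the window works → until fails.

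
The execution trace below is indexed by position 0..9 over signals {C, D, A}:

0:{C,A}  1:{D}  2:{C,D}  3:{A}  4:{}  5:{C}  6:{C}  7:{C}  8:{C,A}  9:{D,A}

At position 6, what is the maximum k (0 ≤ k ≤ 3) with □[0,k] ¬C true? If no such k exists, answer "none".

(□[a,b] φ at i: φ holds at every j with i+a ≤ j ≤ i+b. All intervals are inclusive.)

¬C must hold from j=6 onward; find where it first fails.
  j=6: fails → no k works.

none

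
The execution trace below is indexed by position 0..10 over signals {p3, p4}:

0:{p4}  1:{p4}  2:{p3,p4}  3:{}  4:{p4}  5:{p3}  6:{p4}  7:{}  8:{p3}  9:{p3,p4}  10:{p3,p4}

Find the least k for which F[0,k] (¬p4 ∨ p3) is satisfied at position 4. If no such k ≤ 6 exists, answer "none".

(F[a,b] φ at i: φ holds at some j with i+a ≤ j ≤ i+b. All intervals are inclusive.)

Scan j = 4,5,… for (¬p4 ∨ p3):
  j=4: fails
  j=5: holds
First hit at j=5, so smallest k = 5-4 = 1.

1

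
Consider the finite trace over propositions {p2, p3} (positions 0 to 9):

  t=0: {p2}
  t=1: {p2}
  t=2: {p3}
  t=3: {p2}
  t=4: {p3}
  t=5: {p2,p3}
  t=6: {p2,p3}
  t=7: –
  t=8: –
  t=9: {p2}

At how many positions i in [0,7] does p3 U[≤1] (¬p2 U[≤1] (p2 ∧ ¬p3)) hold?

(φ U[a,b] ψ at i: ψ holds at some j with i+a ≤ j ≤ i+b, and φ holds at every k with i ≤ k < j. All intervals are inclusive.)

Evaluate at each i in [0,7]:
  i=0: ✓ (rhs at j=0)
  i=1: ✓ (rhs at j=1)
  i=2: ✓ (rhs at j=2)
  i=3: ✓ (rhs at j=3)
  i=4: ✗ (no rhs in [4,5])
  i=5: ✗ (no rhs in [5,6])
  i=6: ✗ (no rhs in [6,7])
  i=7: ✗ (lhs fails at k=7 before rhs at j=8)
Positions where it holds: {0, 1, 2, 3} → 4.

4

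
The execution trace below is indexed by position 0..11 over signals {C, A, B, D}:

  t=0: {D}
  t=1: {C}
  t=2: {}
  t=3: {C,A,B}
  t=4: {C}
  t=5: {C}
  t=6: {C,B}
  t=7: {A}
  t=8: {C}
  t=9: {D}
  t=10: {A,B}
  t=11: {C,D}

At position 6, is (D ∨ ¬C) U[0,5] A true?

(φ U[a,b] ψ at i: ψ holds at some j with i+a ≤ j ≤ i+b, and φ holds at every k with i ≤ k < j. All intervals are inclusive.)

Does not hold

Need some j in [6,11] with A, and (D ∨ ¬C) at every k in [6,j-1].
  j=6: A false.
  j=7: A holds, but (D ∨ ¬C) fails at k=6 → not this j.
  j=8: A false.
  j=9: A false.
  j=10: A holds, but (D ∨ ¬C) fails at k=6 → not this j.
  j=11: A false.
No j in the window works → until fails.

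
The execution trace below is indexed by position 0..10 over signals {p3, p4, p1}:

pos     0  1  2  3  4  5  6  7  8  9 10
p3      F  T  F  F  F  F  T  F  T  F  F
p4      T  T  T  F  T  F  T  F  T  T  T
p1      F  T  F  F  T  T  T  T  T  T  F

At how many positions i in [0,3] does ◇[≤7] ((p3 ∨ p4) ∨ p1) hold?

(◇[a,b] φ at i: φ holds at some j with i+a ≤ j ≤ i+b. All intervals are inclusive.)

Evaluate at each i in [0,3]:
  i=0: ✓ (witness j=0)
  i=1: ✓ (witness j=1)
  i=2: ✓ (witness j=2)
  i=3: ✓ (witness j=4)
Positions where it holds: {0, 1, 2, 3} → 4.

4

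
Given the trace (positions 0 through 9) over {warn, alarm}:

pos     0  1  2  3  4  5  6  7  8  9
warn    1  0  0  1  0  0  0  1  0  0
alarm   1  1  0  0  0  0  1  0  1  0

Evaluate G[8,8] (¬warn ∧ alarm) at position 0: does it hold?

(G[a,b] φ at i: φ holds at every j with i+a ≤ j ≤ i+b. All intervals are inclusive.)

Check (¬warn ∧ alarm) at every j in [8,8]:
  j=8: true
All positions satisfy it → formula holds.

Holds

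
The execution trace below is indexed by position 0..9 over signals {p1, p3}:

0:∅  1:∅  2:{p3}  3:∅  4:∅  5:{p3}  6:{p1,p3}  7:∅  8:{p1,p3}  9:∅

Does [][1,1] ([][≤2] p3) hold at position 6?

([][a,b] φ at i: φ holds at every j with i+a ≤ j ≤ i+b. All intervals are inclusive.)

Check [][≤2] p3 at every j in [7,7]:
  j=7: fails at 7
Fails at j=7 → formula fails.

Does not hold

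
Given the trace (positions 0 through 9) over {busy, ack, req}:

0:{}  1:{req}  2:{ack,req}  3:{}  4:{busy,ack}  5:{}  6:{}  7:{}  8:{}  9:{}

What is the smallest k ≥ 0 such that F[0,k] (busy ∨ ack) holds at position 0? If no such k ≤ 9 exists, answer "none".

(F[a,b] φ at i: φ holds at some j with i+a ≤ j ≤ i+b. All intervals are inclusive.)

2

Scan j = 0,1,… for (busy ∨ ack):
  j=0: fails
  j=1: fails
  j=2: holds
First hit at j=2, so smallest k = 2-0 = 2.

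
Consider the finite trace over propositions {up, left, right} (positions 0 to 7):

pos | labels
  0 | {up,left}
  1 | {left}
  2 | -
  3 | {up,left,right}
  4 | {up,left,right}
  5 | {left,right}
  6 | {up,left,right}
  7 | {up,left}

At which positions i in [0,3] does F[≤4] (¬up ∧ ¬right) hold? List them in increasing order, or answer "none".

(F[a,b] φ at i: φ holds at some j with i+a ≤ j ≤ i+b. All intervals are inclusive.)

0, 1, 2

Evaluate at each i in [0,3]:
  i=0: ✓ (witness j=1)
  i=1: ✓ (witness j=1)
  i=2: ✓ (witness j=2)
  i=3: ✗ (none in [3,7])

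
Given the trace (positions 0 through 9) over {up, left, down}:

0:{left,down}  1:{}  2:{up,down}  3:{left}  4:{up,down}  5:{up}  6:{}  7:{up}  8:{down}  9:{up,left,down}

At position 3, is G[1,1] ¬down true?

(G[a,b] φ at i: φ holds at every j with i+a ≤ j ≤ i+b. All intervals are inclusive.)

Check ¬down at every j in [4,4]:
  j=4: false
Fails at j=4 → formula fails.

No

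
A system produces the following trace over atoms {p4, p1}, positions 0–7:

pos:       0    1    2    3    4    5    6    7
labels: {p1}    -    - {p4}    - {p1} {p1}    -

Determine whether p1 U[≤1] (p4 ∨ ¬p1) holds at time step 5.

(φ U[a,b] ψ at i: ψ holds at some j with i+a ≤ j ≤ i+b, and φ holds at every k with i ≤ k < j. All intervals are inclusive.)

False

Need some j in [5,6] with (p4 ∨ ¬p1), and p1 at every k in [5,j-1].
  j=5: (p4 ∨ ¬p1) false.
  j=6: (p4 ∨ ¬p1) false.
No j in the window works → until fails.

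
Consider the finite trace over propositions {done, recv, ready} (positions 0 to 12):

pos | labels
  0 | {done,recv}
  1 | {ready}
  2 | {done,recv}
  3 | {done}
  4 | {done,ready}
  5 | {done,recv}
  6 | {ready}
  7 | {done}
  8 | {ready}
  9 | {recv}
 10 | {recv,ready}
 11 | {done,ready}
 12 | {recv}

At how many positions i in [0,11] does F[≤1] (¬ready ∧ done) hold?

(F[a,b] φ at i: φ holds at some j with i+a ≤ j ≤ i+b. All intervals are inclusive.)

Evaluate at each i in [0,11]:
  i=0: ✓ (witness j=0)
  i=1: ✓ (witness j=2)
  i=2: ✓ (witness j=2)
  i=3: ✓ (witness j=3)
  i=4: ✓ (witness j=5)
  i=5: ✓ (witness j=5)
  i=6: ✓ (witness j=7)
  i=7: ✓ (witness j=7)
  i=8: ✗ (none in [8,9])
  i=9: ✗ (none in [9,10])
  i=10: ✗ (none in [10,11])
  i=11: ✗ (none in [11,12])
Positions where it holds: {0, 1, 2, 3, 4, 5, 6, 7} → 8.

8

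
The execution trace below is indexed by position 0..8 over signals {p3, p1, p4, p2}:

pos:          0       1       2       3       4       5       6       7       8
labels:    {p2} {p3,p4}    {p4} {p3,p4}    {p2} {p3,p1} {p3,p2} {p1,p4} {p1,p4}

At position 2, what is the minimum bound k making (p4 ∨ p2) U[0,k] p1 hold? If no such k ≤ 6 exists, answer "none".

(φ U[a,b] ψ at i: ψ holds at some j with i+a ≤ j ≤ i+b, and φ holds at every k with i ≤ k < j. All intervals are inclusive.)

Need earliest j ≥ 2 with p1, and (p4 ∨ p2) at every k in [2,j-1].
  j=2: rhs fails.
  j=3: rhs fails.
  j=4: rhs fails.
  j=5: rhs holds; lhs holds on [2,4]. k = 3.

3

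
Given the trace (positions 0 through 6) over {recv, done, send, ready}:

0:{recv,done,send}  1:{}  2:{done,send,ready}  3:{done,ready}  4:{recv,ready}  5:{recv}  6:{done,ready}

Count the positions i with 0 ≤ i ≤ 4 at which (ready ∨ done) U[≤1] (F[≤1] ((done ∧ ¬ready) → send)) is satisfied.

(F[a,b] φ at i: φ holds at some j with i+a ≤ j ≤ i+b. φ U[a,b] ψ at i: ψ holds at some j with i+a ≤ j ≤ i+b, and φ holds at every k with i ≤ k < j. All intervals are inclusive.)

5

Evaluate at each i in [0,4]:
  i=0: ✓ (rhs at j=0)
  i=1: ✓ (rhs at j=1)
  i=2: ✓ (rhs at j=2)
  i=3: ✓ (rhs at j=3)
  i=4: ✓ (rhs at j=4)
Positions where it holds: {0, 1, 2, 3, 4} → 5.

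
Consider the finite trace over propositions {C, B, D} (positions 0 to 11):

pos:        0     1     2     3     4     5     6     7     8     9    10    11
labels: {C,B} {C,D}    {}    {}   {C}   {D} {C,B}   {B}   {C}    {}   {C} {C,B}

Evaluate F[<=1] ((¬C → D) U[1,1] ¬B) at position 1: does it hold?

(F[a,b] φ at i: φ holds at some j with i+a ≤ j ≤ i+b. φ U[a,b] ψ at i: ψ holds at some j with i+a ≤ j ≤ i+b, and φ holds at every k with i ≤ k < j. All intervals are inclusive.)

Yes

Check ((¬C → D) U[1,1] ¬B) at each j in [1,2]:
  j=1: holds
  j=2: fails
Found at j=1 → formula holds.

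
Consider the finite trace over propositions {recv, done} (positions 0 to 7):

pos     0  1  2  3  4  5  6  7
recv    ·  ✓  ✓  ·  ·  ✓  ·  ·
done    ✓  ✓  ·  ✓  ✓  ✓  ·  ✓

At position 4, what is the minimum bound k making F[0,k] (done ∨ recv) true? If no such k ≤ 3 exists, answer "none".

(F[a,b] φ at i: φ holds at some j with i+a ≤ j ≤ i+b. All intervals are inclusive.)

Scan j = 4,5,… for (done ∨ recv):
  j=4: holds
First hit at j=4, so smallest k = 4-4 = 0.

0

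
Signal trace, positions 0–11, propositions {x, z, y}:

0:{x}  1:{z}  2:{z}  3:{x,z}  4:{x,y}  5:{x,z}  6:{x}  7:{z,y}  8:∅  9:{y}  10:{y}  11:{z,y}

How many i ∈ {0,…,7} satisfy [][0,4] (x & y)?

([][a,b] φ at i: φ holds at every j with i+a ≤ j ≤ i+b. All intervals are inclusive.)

0

Evaluate at each i in [0,7]:
  i=0: ✗ (fails at j=0)
  i=1: ✗ (fails at j=1)
  i=2: ✗ (fails at j=2)
  i=3: ✗ (fails at j=3)
  i=4: ✗ (fails at j=5)
  i=5: ✗ (fails at j=5)
  i=6: ✗ (fails at j=6)
  i=7: ✗ (fails at j=7)
Positions where it holds: {} → 0.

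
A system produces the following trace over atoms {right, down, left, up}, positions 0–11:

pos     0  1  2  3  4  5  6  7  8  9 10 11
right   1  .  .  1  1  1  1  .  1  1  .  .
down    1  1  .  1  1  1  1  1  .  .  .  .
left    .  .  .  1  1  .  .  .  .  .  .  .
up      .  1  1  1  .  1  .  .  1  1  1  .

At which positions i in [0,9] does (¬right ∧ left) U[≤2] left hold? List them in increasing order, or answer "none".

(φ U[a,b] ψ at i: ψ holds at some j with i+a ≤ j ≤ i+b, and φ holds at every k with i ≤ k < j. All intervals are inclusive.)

3, 4

Evaluate at each i in [0,9]:
  i=0: ✗ (no rhs in [0,2])
  i=1: ✗ (lhs fails at k=1 before rhs at j=3)
  i=2: ✗ (lhs fails at k=2 before rhs at j=3)
  i=3: ✓ (rhs at j=3)
  i=4: ✓ (rhs at j=4)
  i=5: ✗ (no rhs in [5,7])
  i=6: ✗ (no rhs in [6,8])
  i=7: ✗ (no rhs in [7,9])
  i=8: ✗ (no rhs in [8,10])
  i=9: ✗ (no rhs in [9,11])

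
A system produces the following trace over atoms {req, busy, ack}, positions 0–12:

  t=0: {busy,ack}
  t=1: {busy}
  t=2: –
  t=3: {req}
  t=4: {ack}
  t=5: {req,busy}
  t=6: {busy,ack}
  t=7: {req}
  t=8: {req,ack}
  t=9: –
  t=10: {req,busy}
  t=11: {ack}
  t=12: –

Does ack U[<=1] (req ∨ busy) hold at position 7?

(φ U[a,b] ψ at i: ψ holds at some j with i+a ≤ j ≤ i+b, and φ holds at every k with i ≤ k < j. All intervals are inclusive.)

True

Need some j in [7,8] with (req ∨ busy), and ack at every k in [7,j-1].
  j=7: (req ∨ busy) holds; no prefix to check → satisfied.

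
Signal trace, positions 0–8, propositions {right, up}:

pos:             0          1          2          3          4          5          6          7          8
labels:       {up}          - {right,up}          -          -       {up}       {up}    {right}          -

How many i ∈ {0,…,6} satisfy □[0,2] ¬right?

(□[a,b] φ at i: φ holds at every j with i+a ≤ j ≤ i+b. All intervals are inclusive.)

Evaluate at each i in [0,6]:
  i=0: ✗ (fails at j=2)
  i=1: ✗ (fails at j=2)
  i=2: ✗ (fails at j=2)
  i=3: ✓ (all of [3,5])
  i=4: ✓ (all of [4,6])
  i=5: ✗ (fails at j=7)
  i=6: ✗ (fails at j=7)
Positions where it holds: {3, 4} → 2.

2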